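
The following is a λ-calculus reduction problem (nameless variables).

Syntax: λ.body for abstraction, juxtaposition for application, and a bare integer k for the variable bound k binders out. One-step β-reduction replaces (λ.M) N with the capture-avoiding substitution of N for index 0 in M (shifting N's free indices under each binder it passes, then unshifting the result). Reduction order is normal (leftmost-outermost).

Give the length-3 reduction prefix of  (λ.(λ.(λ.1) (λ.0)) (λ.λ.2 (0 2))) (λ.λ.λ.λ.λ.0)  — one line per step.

  start: (λ.(λ.(λ.1) (λ.0)) (λ.λ.2 (0 2))) (λ.λ.λ.λ.λ.0)
  step 1: (λ.(λ.1) (λ.0)) (λ.λ.(λ.λ.λ.λ.λ.0) (0 (λ.λ.λ.λ.λ.0)))
  step 2: (λ.λ.λ.(λ.λ.λ.λ.λ.0) (0 (λ.λ.λ.λ.λ.0))) (λ.0)
  step 3: λ.λ.(λ.λ.λ.λ.λ.0) (0 (λ.λ.λ.λ.λ.0))

Answer: after 3 steps: λ.λ.(λ.λ.λ.λ.λ.0) (0 (λ.λ.λ.λ.λ.0))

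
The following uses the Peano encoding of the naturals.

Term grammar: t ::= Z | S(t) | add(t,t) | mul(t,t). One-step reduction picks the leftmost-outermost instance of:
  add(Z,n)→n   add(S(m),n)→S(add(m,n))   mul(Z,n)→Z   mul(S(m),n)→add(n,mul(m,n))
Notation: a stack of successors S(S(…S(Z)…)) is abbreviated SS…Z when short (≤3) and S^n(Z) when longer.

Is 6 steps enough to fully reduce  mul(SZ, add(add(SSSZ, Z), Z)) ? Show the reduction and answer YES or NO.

Answer: NO — after 6 steps the term is S(add(S(add(add(SZ, Z), Z)), mul(Z, add(add(SSSZ, Z), Z)))), not yet normal

Derivation:
  start: mul(SZ, add(add(SSSZ, Z), Z))
  →1  add(add(add(SSSZ, Z), Z), mul(Z, add(add(SSSZ, Z), Z)))
  →2  add(add(S(add(SSZ, Z)), Z), mul(Z, add(add(SSSZ, Z), Z)))
  →3  add(S(add(add(SSZ, Z), Z)), mul(Z, add(add(SSSZ, Z), Z)))
  →4  S(add(add(add(SSZ, Z), Z), mul(Z, add(add(SSSZ, Z), Z))))
  →5  S(add(add(S(add(SZ, Z)), Z), mul(Z, add(add(SSSZ, Z), Z))))
  →6  S(add(S(add(add(SZ, Z), Z)), mul(Z, add(add(SSSZ, Z), Z))))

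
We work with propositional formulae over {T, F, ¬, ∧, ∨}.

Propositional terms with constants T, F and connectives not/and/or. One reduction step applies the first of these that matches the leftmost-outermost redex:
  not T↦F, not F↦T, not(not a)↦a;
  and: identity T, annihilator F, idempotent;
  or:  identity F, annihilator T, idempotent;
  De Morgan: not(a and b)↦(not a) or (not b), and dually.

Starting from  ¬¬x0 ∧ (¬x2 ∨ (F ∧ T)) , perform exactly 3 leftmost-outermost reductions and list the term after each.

  start: ¬¬x0 ∧ (¬x2 ∨ (F ∧ T))
  [1] x0 ∧ (¬x2 ∨ (F ∧ T))
  [2] x0 ∧ (¬x2 ∨ F)
  [3] x0 ∧ ¬x2

Answer: after 3 steps: x0 ∧ ¬x2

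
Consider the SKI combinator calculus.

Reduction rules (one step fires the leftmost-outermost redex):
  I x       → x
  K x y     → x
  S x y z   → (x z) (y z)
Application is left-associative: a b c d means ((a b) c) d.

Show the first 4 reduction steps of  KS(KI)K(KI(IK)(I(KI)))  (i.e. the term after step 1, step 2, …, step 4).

Answer: after 4 steps: SK(KI)

Derivation:
  start: KS(KI)K(KI(IK)(I(KI)))
  step 1: SK(KI(IK)(I(KI)))
  step 2: SK(I(I(KI)))
  step 3: SK(I(KI))
  step 4: SK(KI)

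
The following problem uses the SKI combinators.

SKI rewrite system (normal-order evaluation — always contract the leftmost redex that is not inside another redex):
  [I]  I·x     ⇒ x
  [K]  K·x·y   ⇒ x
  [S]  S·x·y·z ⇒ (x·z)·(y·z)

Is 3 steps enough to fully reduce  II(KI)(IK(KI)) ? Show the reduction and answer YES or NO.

Answer: YES — reaches normal form I in 3 ≤ 3 steps

Reduction:
  start: II(KI)(IK(KI))
  step 1: I(KI)(IK(KI))
  step 2: KI(IK(KI))
  step 3: I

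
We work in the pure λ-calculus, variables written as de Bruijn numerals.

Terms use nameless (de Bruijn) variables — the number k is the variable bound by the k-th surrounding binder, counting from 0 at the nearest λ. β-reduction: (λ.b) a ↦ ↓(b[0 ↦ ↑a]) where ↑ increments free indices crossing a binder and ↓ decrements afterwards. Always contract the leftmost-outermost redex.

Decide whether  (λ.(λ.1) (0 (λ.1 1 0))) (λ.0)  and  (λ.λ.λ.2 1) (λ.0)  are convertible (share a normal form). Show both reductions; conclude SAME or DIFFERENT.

Term A:
  start: (λ.(λ.1) (0 (λ.1 1 0))) (λ.0)
  →1  (λ.λ.0) ((λ.0) (λ.(λ.0) (λ.0) 0))
  →2  λ.0

Term B:
  start: (λ.λ.λ.2 1) (λ.0)
  →1  λ.λ.(λ.0) 1
  →2  λ.λ.1

Answer: DIFFERENT — A ⇓ λ.0, B ⇓ λ.λ.1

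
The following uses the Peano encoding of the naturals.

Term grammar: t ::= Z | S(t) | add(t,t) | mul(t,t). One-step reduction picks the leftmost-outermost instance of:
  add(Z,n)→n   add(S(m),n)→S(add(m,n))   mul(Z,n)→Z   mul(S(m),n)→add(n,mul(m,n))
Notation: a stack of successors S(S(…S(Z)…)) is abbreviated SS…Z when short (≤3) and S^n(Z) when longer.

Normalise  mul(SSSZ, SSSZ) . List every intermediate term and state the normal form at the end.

Answer: normal form = S^9(Z)  (in 16 steps)

Derivation:
  start: mul(SSSZ, SSSZ)
  [1] add(SSSZ, mul(SSZ, SSSZ))
  [2] S(add(SSZ, mul(SSZ, SSSZ)))
  [3] S(S(add(SZ, mul(SSZ, SSSZ))))
  [4] S(S(S(add(Z, mul(SSZ, SSSZ)))))
  [5] S(S(S(mul(SSZ, SSSZ))))
  [6] S(S(S(add(SSSZ, mul(SZ, SSSZ)))))
  [7] S(S(S(S(add(SSZ, mul(SZ, SSSZ))))))
  [8] S(S(S(S(S(add(SZ, mul(SZ, SSSZ)))))))
  [9] S(S(S(S(S(S(add(Z, mul(SZ, SSSZ))))))))
  [10] S(S(S(S(S(S(mul(SZ, SSSZ)))))))
  [11] S(S(S(S(S(S(add(SSSZ, mul(Z, SSSZ))))))))
  [12] S(S(S(S(S(S(S(add(SSZ, mul(Z, SSSZ)))))))))
  [13] S(S(S(S(S(S(S(S(add(SZ, mul(Z, SSSZ))))))))))
  [14] S(S(S(S(S(S(S(S(S(add(Z, mul(Z, SSSZ)))))))))))
  [15] S(S(S(S(S(S(S(S(S(mul(Z, SSSZ))))))))))
  [16] S^9(Z)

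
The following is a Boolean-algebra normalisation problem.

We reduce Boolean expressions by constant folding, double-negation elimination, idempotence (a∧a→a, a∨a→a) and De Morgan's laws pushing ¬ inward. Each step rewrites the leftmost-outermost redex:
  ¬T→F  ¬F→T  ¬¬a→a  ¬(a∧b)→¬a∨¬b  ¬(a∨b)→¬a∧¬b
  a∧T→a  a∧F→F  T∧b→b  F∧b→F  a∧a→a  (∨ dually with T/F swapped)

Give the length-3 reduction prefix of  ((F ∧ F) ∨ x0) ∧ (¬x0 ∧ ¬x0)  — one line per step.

Answer: after 3 steps: x0 ∧ ¬x0

Working:
  start: ((F ∧ F) ∨ x0) ∧ (¬x0 ∧ ¬x0)
  step 1: (F ∨ x0) ∧ (¬x0 ∧ ¬x0)
  step 2: x0 ∧ (¬x0 ∧ ¬x0)
  step 3: x0 ∧ ¬x0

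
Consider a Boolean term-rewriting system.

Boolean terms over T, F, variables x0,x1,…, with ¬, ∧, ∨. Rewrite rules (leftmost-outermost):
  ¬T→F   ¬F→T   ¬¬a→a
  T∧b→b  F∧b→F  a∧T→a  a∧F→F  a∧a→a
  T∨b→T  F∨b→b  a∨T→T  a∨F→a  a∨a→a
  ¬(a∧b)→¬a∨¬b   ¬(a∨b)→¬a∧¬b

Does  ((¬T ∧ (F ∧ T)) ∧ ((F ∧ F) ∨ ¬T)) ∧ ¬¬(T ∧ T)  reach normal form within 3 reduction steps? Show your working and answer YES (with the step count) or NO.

  start: ((¬T ∧ (F ∧ T)) ∧ ((F ∧ F) ∨ ¬T)) ∧ ¬¬(T ∧ T)
  →1  ((F ∧ (F ∧ T)) ∧ ((F ∧ F) ∨ ¬T)) ∧ ¬¬(T ∧ T)
  →2  (F ∧ ((F ∧ F) ∨ ¬T)) ∧ ¬¬(T ∧ T)
  →3  F ∧ ¬¬(T ∧ T)

Answer: NO — after 3 steps the term is F ∧ ¬¬(T ∧ T), not yet normal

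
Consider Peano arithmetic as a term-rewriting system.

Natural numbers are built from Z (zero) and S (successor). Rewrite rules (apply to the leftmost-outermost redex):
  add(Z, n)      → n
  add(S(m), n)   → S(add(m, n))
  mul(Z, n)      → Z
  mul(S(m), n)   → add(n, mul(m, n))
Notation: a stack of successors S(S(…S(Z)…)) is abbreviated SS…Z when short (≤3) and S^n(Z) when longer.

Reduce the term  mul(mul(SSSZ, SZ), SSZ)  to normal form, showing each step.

Answer: normal form = S^6(Z)  (in 23 steps)

Working:
  start: mul(mul(SSSZ, SZ), SSZ)
  step 1: mul(add(SZ, mul(SSZ, SZ)), SSZ)
  step 2: mul(S(add(Z, mul(SSZ, SZ))), SSZ)
  step 3: add(SSZ, mul(add(Z, mul(SSZ, SZ)), SSZ))
  step 4: S(add(SZ, mul(add(Z, mul(SSZ, SZ)), SSZ)))
  step 5: S(S(add(Z, mul(add(Z, mul(SSZ, SZ)), SSZ))))
  step 6: S(S(mul(add(Z, mul(SSZ, SZ)), SSZ)))
  step 7: S(S(mul(mul(SSZ, SZ), SSZ)))
  step 8: S(S(mul(add(SZ, mul(SZ, SZ)), SSZ)))
  step 9: S(S(mul(S(add(Z, mul(SZ, SZ))), SSZ)))
  step 10: S(S(add(SSZ, mul(add(Z, mul(SZ, SZ)), SSZ))))
  step 11: S(S(S(add(SZ, mul(add(Z, mul(SZ, SZ)), SSZ)))))
  step 12: S(S(S(S(add(Z, mul(add(Z, mul(SZ, SZ)), SSZ))))))
  step 13: S(S(S(S(mul(add(Z, mul(SZ, SZ)), SSZ)))))
  step 14: S(S(S(S(mul(mul(SZ, SZ), SSZ)))))
  step 15: S(S(S(S(mul(add(SZ, mul(Z, SZ)), SSZ)))))
  step 16: S(S(S(S(mul(S(add(Z, mul(Z, SZ))), SSZ)))))
  step 17: S(S(S(S(add(SSZ, mul(add(Z, mul(Z, SZ)), SSZ))))))
  step 18: S(S(S(S(S(add(SZ, mul(add(Z, mul(Z, SZ)), SSZ)))))))
  step 19: S(S(S(S(S(S(add(Z, mul(add(Z, mul(Z, SZ)), SSZ))))))))
  step 20: S(S(S(S(S(S(mul(add(Z, mul(Z, SZ)), SSZ)))))))
  step 21: S(S(S(S(S(S(mul(mul(Z, SZ), SSZ)))))))
  step 22: S(S(S(S(S(S(mul(Z, SSZ)))))))
  step 23: S^6(Z)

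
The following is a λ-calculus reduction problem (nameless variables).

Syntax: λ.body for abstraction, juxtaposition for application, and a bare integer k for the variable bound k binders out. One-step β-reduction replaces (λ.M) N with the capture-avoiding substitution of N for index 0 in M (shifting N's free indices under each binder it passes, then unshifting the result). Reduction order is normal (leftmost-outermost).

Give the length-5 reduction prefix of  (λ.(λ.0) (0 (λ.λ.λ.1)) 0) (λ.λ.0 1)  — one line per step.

Answer: after 5 steps: λ.0 (λ.λ.λ.1)

Derivation:
  start: (λ.(λ.0) (0 (λ.λ.λ.1)) 0) (λ.λ.0 1)
  [1] (λ.0) ((λ.λ.0 1) (λ.λ.λ.1)) (λ.λ.0 1)
  [2] (λ.λ.0 1) (λ.λ.λ.1) (λ.λ.0 1)
  [3] (λ.0 (λ.λ.λ.1)) (λ.λ.0 1)
  [4] (λ.λ.0 1) (λ.λ.λ.1)
  [5] λ.0 (λ.λ.λ.1)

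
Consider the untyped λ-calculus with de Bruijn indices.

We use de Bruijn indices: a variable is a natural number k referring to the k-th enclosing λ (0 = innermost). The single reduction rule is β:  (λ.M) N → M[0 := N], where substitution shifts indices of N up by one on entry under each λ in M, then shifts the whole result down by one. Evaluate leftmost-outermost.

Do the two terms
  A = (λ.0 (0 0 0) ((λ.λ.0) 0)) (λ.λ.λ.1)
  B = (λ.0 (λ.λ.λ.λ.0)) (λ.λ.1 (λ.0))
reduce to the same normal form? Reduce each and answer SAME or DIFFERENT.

Answer: DIFFERENT — A ⇓ λ.λ.0, B ⇓ λ.λ.λ.λ.0

Working:
Term A:
  start: (λ.0 (0 0 0) ((λ.λ.0) 0)) (λ.λ.λ.1)
  →1  (λ.λ.λ.1) ((λ.λ.λ.1) (λ.λ.λ.1) (λ.λ.λ.1)) ((λ.λ.0) (λ.λ.λ.1))
  →2  (λ.λ.1) ((λ.λ.0) (λ.λ.λ.1))
  →3  λ.(λ.λ.0) (λ.λ.λ.1)
  →4  λ.λ.0

Term B:
  start: (λ.0 (λ.λ.λ.λ.0)) (λ.λ.1 (λ.0))
  →1  (λ.λ.1 (λ.0)) (λ.λ.λ.λ.0)
  →2  λ.(λ.λ.λ.λ.0) (λ.0)
  →3  λ.λ.λ.λ.0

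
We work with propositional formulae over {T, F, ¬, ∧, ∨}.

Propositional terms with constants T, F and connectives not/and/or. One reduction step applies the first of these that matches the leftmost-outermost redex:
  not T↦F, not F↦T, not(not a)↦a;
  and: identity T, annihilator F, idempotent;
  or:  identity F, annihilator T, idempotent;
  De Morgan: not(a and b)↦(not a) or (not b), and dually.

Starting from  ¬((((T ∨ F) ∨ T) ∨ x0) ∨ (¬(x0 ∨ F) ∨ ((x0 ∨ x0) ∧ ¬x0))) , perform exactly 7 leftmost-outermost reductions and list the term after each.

Answer: after 7 steps: (F ∧ ¬x0) ∧ ¬(¬(x0 ∨ F) ∨ ((x0 ∨ x0) ∧ ¬x0))

Derivation:
  start: ¬((((T ∨ F) ∨ T) ∨ x0) ∨ (¬(x0 ∨ F) ∨ ((x0 ∨ x0) ∧ ¬x0)))
  step 1: ¬(((T ∨ F) ∨ T) ∨ x0) ∧ ¬(¬(x0 ∨ F) ∨ ((x0 ∨ x0) ∧ ¬x0))
  step 2: (¬((T ∨ F) ∨ T) ∧ ¬x0) ∧ ¬(¬(x0 ∨ F) ∨ ((x0 ∨ x0) ∧ ¬x0))
  step 3: ((¬(T ∨ F) ∧ ¬T) ∧ ¬x0) ∧ ¬(¬(x0 ∨ F) ∨ ((x0 ∨ x0) ∧ ¬x0))
  step 4: (((¬T ∧ ¬F) ∧ ¬T) ∧ ¬x0) ∧ ¬(¬(x0 ∨ F) ∨ ((x0 ∨ x0) ∧ ¬x0))
  step 5: (((F ∧ ¬F) ∧ ¬T) ∧ ¬x0) ∧ ¬(¬(x0 ∨ F) ∨ ((x0 ∨ x0) ∧ ¬x0))
  step 6: ((F ∧ ¬T) ∧ ¬x0) ∧ ¬(¬(x0 ∨ F) ∨ ((x0 ∨ x0) ∧ ¬x0))
  step 7: (F ∧ ¬x0) ∧ ¬(¬(x0 ∨ F) ∨ ((x0 ∨ x0) ∧ ¬x0))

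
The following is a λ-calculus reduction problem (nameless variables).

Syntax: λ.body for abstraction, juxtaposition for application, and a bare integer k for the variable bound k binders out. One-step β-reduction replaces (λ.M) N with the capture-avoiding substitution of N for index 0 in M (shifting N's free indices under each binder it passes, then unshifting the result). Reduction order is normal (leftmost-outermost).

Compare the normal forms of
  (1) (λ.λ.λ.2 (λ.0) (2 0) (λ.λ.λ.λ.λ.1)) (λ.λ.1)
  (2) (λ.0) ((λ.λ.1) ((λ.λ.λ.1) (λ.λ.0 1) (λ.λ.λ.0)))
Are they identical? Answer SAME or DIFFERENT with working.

Answer: DIFFERENT — A ⇓ λ.λ.λ.λ.λ.λ.λ.1, B ⇓ λ.λ.λ.λ.λ.0

Derivation:
Term A:
  start: (λ.λ.λ.2 (λ.0) (2 0) (λ.λ.λ.λ.λ.1)) (λ.λ.1)
  [1] λ.λ.(λ.λ.1) (λ.0) ((λ.λ.1) 0) (λ.λ.λ.λ.λ.1)
  [2] λ.λ.(λ.λ.0) ((λ.λ.1) 0) (λ.λ.λ.λ.λ.1)
  [3] λ.λ.(λ.0) (λ.λ.λ.λ.λ.1)
  [4] λ.λ.λ.λ.λ.λ.λ.1

Term B:
  start: (λ.0) ((λ.λ.1) ((λ.λ.λ.1) (λ.λ.0 1) (λ.λ.λ.0)))
  [1] (λ.λ.1) ((λ.λ.λ.1) (λ.λ.0 1) (λ.λ.λ.0))
  [2] λ.(λ.λ.λ.1) (λ.λ.0 1) (λ.λ.λ.0)
  [3] λ.(λ.λ.1) (λ.λ.λ.0)
  [4] λ.λ.λ.λ.λ.0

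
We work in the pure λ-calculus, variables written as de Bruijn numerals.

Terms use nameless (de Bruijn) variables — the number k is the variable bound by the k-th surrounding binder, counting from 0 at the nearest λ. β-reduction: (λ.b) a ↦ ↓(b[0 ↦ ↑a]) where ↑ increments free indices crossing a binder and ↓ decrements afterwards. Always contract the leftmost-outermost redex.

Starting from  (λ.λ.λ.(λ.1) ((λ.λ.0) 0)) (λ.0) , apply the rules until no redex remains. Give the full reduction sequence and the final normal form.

  start: (λ.λ.λ.(λ.1) ((λ.λ.0) 0)) (λ.0)
  [1] λ.λ.(λ.1) ((λ.λ.0) 0)
  [2] λ.λ.0

Answer: normal form = λ.λ.0  (in 2 steps)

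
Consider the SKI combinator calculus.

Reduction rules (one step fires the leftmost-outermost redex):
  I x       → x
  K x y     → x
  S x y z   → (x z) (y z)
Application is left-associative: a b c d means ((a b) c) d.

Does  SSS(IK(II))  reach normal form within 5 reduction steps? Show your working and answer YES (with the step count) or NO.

Answer: YES — reaches normal form S(KI)(S(KI)) in 5 ≤ 5 steps

Working:
  start: SSS(IK(II))
  step 1: S(IK(II))(S(IK(II)))
  step 2: S(K(II))(S(IK(II)))
  step 3: S(KI)(S(IK(II)))
  step 4: S(KI)(S(K(II)))
  step 5: S(KI)(S(KI))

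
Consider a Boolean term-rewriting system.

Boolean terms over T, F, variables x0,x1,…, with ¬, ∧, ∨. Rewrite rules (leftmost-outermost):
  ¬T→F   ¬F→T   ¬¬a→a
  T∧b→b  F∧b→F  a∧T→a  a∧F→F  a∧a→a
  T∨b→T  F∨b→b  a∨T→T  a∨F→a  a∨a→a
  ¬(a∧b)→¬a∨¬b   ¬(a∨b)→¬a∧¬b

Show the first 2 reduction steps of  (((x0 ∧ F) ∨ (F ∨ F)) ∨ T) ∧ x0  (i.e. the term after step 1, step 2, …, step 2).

Answer: after 2 steps: x0

Derivation:
  start: (((x0 ∧ F) ∨ (F ∨ F)) ∨ T) ∧ x0
  →1  T ∧ x0
  →2  x0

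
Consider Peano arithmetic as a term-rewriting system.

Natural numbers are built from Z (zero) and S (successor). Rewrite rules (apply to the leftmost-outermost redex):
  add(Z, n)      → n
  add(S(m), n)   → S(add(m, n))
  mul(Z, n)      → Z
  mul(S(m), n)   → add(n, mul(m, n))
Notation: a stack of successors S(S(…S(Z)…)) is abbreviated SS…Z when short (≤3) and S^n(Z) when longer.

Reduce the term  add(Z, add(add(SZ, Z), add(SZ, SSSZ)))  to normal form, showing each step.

  start: add(Z, add(add(SZ, Z), add(SZ, SSSZ)))
  step 1: add(add(SZ, Z), add(SZ, SSSZ))
  step 2: add(S(add(Z, Z)), add(SZ, SSSZ))
  step 3: S(add(add(Z, Z), add(SZ, SSSZ)))
  step 4: S(add(Z, add(SZ, SSSZ)))
  step 5: S(add(SZ, SSSZ))
  step 6: S(S(add(Z, SSSZ)))
  step 7: S^5(Z)

Answer: normal form = S^5(Z)  (in 7 steps)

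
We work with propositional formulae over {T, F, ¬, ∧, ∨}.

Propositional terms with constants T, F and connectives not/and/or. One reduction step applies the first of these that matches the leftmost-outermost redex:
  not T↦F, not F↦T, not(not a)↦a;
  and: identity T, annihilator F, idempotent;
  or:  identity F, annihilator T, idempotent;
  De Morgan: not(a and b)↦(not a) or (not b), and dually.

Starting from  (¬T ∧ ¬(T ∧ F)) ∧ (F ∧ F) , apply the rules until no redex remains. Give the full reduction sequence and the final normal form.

  start: (¬T ∧ ¬(T ∧ F)) ∧ (F ∧ F)
  step 1: (F ∧ ¬(T ∧ F)) ∧ (F ∧ F)
  step 2: F ∧ (F ∧ F)
  step 3: F

Answer: normal form = F  (in 3 steps)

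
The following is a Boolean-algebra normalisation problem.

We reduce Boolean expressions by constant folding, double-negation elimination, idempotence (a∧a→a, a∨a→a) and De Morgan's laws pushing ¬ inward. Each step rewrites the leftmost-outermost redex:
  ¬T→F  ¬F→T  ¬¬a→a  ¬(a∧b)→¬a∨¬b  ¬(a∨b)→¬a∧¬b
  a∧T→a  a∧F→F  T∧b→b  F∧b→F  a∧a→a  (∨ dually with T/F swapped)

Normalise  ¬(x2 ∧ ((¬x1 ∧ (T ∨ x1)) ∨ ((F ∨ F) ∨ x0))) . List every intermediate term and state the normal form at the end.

Answer: normal form = ¬x2 ∨ (x1 ∧ ¬x0)  (in 13 steps)

Derivation:
  start: ¬(x2 ∧ ((¬x1 ∧ (T ∨ x1)) ∨ ((F ∨ F) ∨ x0)))
  [1] ¬x2 ∨ ¬((¬x1 ∧ (T ∨ x1)) ∨ ((F ∨ F) ∨ x0))
  [2] ¬x2 ∨ (¬(¬x1 ∧ (T ∨ x1)) ∧ ¬((F ∨ F) ∨ x0))
  [3] ¬x2 ∨ ((¬¬x1 ∨ ¬(T ∨ x1)) ∧ ¬((F ∨ F) ∨ x0))
  [4] ¬x2 ∨ ((x1 ∨ ¬(T ∨ x1)) ∧ ¬((F ∨ F) ∨ x0))
  [5] ¬x2 ∨ ((x1 ∨ (¬T ∧ ¬x1)) ∧ ¬((F ∨ F) ∨ x0))
  [6] ¬x2 ∨ ((x1 ∨ (F ∧ ¬x1)) ∧ ¬((F ∨ F) ∨ x0))
  [7] ¬x2 ∨ ((x1 ∨ F) ∧ ¬((F ∨ F) ∨ x0))
  [8] ¬x2 ∨ (x1 ∧ ¬((F ∨ F) ∨ x0))
  [9] ¬x2 ∨ (x1 ∧ (¬(F ∨ F) ∧ ¬x0))
  [10] ¬x2 ∨ (x1 ∧ ((¬F ∧ ¬F) ∧ ¬x0))
  [11] ¬x2 ∨ (x1 ∧ (¬F ∧ ¬x0))
  [12] ¬x2 ∨ (x1 ∧ (T ∧ ¬x0))
  [13] ¬x2 ∨ (x1 ∧ ¬x0)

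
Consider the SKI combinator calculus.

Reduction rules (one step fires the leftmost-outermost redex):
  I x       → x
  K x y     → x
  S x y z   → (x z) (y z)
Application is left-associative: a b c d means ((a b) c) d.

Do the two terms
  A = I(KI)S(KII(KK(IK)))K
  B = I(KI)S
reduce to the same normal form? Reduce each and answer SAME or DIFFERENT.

Term A:
  start: I(KI)S(KII(KK(IK)))K
  step 1: KIS(KII(KK(IK)))K
  step 2: I(KII(KK(IK)))K
  step 3: KII(KK(IK))K
  step 4: I(KK(IK))K
  step 5: KK(IK)K
  step 6: KK

Term B:
  start: I(KI)S
  step 1: KIS
  step 2: I

Answer: DIFFERENT — A ⇓ KK, B ⇓ I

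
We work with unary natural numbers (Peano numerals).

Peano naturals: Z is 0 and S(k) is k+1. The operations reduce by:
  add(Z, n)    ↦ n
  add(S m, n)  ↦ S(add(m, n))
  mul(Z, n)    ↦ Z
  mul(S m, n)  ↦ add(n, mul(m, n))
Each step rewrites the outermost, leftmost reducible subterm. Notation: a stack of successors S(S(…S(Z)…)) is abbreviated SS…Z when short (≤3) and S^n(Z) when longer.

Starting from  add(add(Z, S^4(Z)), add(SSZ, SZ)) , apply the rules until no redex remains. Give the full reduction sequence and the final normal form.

Answer: normal form = S^7(Z)  (in 9 steps)

Working:
  start: add(add(Z, S^4(Z)), add(SSZ, SZ))
  [1] add(S^4(Z), add(SSZ, SZ))
  [2] S(add(SSSZ, add(SSZ, SZ)))
  [3] S(S(add(SSZ, add(SSZ, SZ))))
  [4] S(S(S(add(SZ, add(SSZ, SZ)))))
  [5] S(S(S(S(add(Z, add(SSZ, SZ))))))
  [6] S(S(S(S(add(SSZ, SZ)))))
  [7] S(S(S(S(S(add(SZ, SZ))))))
  [8] S(S(S(S(S(S(add(Z, SZ)))))))
  [9] S^7(Z)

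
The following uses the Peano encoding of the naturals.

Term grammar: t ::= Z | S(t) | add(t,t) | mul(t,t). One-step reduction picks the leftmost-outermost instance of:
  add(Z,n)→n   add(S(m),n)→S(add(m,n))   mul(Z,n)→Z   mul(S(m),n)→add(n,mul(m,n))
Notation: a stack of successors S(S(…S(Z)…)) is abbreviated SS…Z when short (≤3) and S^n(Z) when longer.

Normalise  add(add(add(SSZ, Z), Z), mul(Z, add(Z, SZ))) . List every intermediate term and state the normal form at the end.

Answer: normal form = SSZ  (in 10 steps)

Working:
  start: add(add(add(SSZ, Z), Z), mul(Z, add(Z, SZ)))
  step 1: add(add(S(add(SZ, Z)), Z), mul(Z, add(Z, SZ)))
  step 2: add(S(add(add(SZ, Z), Z)), mul(Z, add(Z, SZ)))
  step 3: S(add(add(add(SZ, Z), Z), mul(Z, add(Z, SZ))))
  step 4: S(add(add(S(add(Z, Z)), Z), mul(Z, add(Z, SZ))))
  step 5: S(add(S(add(add(Z, Z), Z)), mul(Z, add(Z, SZ))))
  step 6: S(S(add(add(add(Z, Z), Z), mul(Z, add(Z, SZ)))))
  step 7: S(S(add(add(Z, Z), mul(Z, add(Z, SZ)))))
  step 8: S(S(add(Z, mul(Z, add(Z, SZ)))))
  step 9: S(S(mul(Z, add(Z, SZ))))
  step 10: SSZ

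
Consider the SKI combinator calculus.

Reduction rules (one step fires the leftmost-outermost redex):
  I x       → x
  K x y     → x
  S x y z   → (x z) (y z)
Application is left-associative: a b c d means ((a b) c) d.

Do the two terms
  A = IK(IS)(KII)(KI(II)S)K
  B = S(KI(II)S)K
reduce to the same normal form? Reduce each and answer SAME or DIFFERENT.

Term A:
  start: IK(IS)(KII)(KI(II)S)K
  [1] K(IS)(KII)(KI(II)S)K
  [2] IS(KI(II)S)K
  [3] S(KI(II)S)K
  [4] S(IS)K
  [5] SSK

Term B:
  start: S(KI(II)S)K
  [1] S(IS)K
  [2] SSK

Answer: SAME — A ⇓ SSK, B ⇓ SSK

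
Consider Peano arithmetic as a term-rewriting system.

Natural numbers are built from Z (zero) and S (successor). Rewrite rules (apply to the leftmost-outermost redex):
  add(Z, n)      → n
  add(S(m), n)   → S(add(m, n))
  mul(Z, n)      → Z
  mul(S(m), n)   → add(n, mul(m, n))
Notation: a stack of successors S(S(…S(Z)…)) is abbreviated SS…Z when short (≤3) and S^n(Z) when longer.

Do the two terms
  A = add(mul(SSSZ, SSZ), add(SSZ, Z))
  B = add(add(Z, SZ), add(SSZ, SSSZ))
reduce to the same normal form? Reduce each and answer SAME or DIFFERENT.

Term A:
  start: add(mul(SSSZ, SSZ), add(SSZ, Z))
  →1  add(add(SSZ, mul(SSZ, SSZ)), add(SSZ, Z))
  →2  add(S(add(SZ, mul(SSZ, SSZ))), add(SSZ, Z))
  →3  S(add(add(SZ, mul(SSZ, SSZ)), add(SSZ, Z)))
  →4  S(add(S(add(Z, mul(SSZ, SSZ))), add(SSZ, Z)))
  →5  S(S(add(add(Z, mul(SSZ, SSZ)), add(SSZ, Z))))
  →6  S(S(add(mul(SSZ, SSZ), add(SSZ, Z))))
  →7  S(S(add(add(SSZ, mul(SZ, SSZ)), add(SSZ, Z))))
  →8  S(S(add(S(add(SZ, mul(SZ, SSZ))), add(SSZ, Z))))
  →9  S(S(S(add(add(SZ, mul(SZ, SSZ)), add(SSZ, Z)))))
  →10  S(S(S(add(S(add(Z, mul(SZ, SSZ))), add(SSZ, Z)))))
  →11  S(S(S(S(add(add(Z, mul(SZ, SSZ)), add(SSZ, Z))))))
  →12  S(S(S(S(add(mul(SZ, SSZ), add(SSZ, Z))))))
  →13  S(S(S(S(add(add(SSZ, mul(Z, SSZ)), add(SSZ, Z))))))
  →14  S(S(S(S(add(S(add(SZ, mul(Z, SSZ))), add(SSZ, Z))))))
  →15  S(S(S(S(S(add(add(SZ, mul(Z, SSZ)), add(SSZ, Z)))))))
  →16  S(S(S(S(S(add(S(add(Z, mul(Z, SSZ))), add(SSZ, Z)))))))
  →17  S(S(S(S(S(S(add(add(Z, mul(Z, SSZ)), add(SSZ, Z))))))))
  →18  S(S(S(S(S(S(add(mul(Z, SSZ), add(SSZ, Z))))))))
  →19  S(S(S(S(S(S(add(Z, add(SSZ, Z))))))))
  →20  S(S(S(S(S(S(add(SSZ, Z)))))))
  →21  S(S(S(S(S(S(S(add(SZ, Z))))))))
  →22  S(S(S(S(S(S(S(S(add(Z, Z)))))))))
  →23  S^8(Z)

Term B:
  start: add(add(Z, SZ), add(SSZ, SSSZ))
  →1  add(SZ, add(SSZ, SSSZ))
  →2  S(add(Z, add(SSZ, SSSZ)))
  →3  S(add(SSZ, SSSZ))
  →4  S(S(add(SZ, SSSZ)))
  →5  S(S(S(add(Z, SSSZ))))
  →6  S^6(Z)

Answer: DIFFERENT — A ⇓ S^8(Z), B ⇓ S^6(Z)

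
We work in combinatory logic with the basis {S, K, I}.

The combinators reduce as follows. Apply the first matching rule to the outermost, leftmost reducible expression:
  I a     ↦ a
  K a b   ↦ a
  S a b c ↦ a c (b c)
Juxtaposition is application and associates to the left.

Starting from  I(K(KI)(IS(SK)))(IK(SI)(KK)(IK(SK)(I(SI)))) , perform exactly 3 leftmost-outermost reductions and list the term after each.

Answer: after 3 steps: I

Working:
  start: I(K(KI)(IS(SK)))(IK(SI)(KK)(IK(SK)(I(SI))))
  →1  K(KI)(IS(SK))(IK(SI)(KK)(IK(SK)(I(SI))))
  →2  KI(IK(SI)(KK)(IK(SK)(I(SI))))
  →3  I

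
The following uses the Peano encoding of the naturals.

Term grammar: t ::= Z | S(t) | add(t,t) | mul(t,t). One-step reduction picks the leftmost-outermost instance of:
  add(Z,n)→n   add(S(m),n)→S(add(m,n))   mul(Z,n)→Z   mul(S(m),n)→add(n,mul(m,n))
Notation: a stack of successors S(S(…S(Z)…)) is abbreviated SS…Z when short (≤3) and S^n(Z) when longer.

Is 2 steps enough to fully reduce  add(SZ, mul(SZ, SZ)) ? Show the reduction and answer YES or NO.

  start: add(SZ, mul(SZ, SZ))
  step 1: S(add(Z, mul(SZ, SZ)))
  step 2: S(mul(SZ, SZ))

Answer: NO — after 2 steps the term is S(mul(SZ, SZ)), not yet normal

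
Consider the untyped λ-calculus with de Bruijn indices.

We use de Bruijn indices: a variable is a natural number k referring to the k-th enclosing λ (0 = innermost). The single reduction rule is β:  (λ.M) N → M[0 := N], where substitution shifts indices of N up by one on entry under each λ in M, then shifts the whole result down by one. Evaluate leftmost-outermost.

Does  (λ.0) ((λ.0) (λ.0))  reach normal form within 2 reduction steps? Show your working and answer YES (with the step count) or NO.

Answer: YES — reaches normal form λ.0 in 2 ≤ 2 steps

Derivation:
  start: (λ.0) ((λ.0) (λ.0))
  step 1: (λ.0) (λ.0)
  step 2: λ.0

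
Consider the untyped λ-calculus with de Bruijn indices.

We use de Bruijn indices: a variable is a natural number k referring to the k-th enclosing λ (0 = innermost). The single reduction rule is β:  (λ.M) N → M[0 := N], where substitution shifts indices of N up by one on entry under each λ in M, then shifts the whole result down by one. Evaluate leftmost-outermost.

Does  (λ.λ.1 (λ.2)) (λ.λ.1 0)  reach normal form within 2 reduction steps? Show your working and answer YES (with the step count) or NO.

Answer: NO — after 2 steps the term is λ.λ.(λ.λ.λ.1 0) 0, not yet normal

Reduction:
  start: (λ.λ.1 (λ.2)) (λ.λ.1 0)
  [1] λ.(λ.λ.1 0) (λ.λ.λ.1 0)
  [2] λ.λ.(λ.λ.λ.1 0) 0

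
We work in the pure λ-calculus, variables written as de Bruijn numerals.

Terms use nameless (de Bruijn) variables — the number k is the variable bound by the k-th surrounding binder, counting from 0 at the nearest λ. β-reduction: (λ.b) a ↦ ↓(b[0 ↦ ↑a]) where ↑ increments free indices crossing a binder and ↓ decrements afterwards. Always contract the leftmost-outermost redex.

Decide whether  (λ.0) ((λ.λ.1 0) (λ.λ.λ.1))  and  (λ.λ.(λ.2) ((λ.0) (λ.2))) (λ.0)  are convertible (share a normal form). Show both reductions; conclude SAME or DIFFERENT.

Answer: DIFFERENT — A ⇓ λ.λ.λ.1, B ⇓ λ.λ.0

Reduction:
Term A:
  start: (λ.0) ((λ.λ.1 0) (λ.λ.λ.1))
  →1  (λ.λ.1 0) (λ.λ.λ.1)
  →2  λ.(λ.λ.λ.1) 0
  →3  λ.λ.λ.1

Term B:
  start: (λ.λ.(λ.2) ((λ.0) (λ.2))) (λ.0)
  →1  λ.(λ.λ.0) ((λ.0) (λ.λ.0))
  →2  λ.λ.0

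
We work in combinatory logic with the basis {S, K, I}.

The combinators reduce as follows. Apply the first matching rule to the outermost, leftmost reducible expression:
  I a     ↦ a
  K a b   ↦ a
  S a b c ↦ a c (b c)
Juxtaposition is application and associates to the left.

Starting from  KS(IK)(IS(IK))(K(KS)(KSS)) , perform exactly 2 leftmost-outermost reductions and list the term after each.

  start: KS(IK)(IS(IK))(K(KS)(KSS))
  →1  S(IS(IK))(K(KS)(KSS))
  →2  S(S(IK))(K(KS)(KSS))

Answer: after 2 steps: S(S(IK))(K(KS)(KSS))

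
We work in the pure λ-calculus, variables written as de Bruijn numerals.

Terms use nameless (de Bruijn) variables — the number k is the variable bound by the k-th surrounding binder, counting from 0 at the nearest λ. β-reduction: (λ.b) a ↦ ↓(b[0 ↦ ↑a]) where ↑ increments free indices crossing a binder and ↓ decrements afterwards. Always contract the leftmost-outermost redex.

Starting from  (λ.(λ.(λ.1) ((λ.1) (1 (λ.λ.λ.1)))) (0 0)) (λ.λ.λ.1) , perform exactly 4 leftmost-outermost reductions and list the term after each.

  start: (λ.(λ.(λ.1) ((λ.1) (1 (λ.λ.λ.1)))) (0 0)) (λ.λ.λ.1)
  step 1: (λ.(λ.1) ((λ.1) ((λ.λ.λ.1) (λ.λ.λ.1)))) ((λ.λ.λ.1) (λ.λ.λ.1))
  step 2: (λ.(λ.λ.λ.1) (λ.λ.λ.1)) ((λ.(λ.λ.λ.1) (λ.λ.λ.1)) ((λ.λ.λ.1) (λ.λ.λ.1)))
  step 3: (λ.λ.λ.1) (λ.λ.λ.1)
  step 4: λ.λ.1

Answer: after 4 steps: λ.λ.1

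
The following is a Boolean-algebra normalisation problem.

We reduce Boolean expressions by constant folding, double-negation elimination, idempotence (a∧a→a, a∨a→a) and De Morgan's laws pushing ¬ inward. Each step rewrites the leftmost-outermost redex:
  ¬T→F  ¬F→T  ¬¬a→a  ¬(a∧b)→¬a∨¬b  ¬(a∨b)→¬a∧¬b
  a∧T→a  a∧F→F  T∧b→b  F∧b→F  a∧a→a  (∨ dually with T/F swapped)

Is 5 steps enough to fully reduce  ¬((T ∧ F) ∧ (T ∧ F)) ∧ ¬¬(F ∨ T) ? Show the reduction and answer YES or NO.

Answer: NO — after 5 steps the term is ¬F ∧ ¬¬(F ∨ T), not yet normal

Reduction:
  start: ¬((T ∧ F) ∧ (T ∧ F)) ∧ ¬¬(F ∨ T)
  step 1: (¬(T ∧ F) ∨ ¬(T ∧ F)) ∧ ¬¬(F ∨ T)
  step 2: ¬(T ∧ F) ∧ ¬¬(F ∨ T)
  step 3: (¬T ∨ ¬F) ∧ ¬¬(F ∨ T)
  step 4: (F ∨ ¬F) ∧ ¬¬(F ∨ T)
  step 5: ¬F ∧ ¬¬(F ∨ T)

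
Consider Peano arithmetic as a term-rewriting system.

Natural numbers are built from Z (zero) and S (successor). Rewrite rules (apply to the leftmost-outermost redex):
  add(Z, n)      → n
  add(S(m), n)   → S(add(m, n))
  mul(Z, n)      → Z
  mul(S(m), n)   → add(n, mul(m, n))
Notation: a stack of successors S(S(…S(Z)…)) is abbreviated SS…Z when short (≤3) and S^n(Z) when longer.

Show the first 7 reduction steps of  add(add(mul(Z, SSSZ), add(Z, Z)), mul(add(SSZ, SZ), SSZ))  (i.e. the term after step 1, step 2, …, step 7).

Answer: after 7 steps: S(add(SZ, mul(add(SZ, SZ), SSZ)))

Working:
  start: add(add(mul(Z, SSSZ), add(Z, Z)), mul(add(SSZ, SZ), SSZ))
  [1] add(add(Z, add(Z, Z)), mul(add(SSZ, SZ), SSZ))
  [2] add(add(Z, Z), mul(add(SSZ, SZ), SSZ))
  [3] add(Z, mul(add(SSZ, SZ), SSZ))
  [4] mul(add(SSZ, SZ), SSZ)
  [5] mul(S(add(SZ, SZ)), SSZ)
  [6] add(SSZ, mul(add(SZ, SZ), SSZ))
  [7] S(add(SZ, mul(add(SZ, SZ), SSZ)))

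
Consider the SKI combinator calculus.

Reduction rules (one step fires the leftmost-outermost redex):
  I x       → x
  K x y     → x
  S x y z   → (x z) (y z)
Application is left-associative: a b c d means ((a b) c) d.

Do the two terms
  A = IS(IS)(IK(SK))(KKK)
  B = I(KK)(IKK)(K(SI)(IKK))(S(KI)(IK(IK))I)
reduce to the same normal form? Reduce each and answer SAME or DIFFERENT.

Answer: DIFFERENT — A ⇓ SK(SK), B ⇓ SI

Derivation:
Term A:
  start: IS(IS)(IK(SK))(KKK)
  step 1: S(IS)(IK(SK))(KKK)
  step 2: IS(KKK)(IK(SK)(KKK))
  step 3: S(KKK)(IK(SK)(KKK))
  step 4: SK(IK(SK)(KKK))
  step 5: SK(K(SK)(KKK))
  step 6: SK(SK)

Term B:
  start: I(KK)(IKK)(K(SI)(IKK))(S(KI)(IK(IK))I)
  step 1: KK(IKK)(K(SI)(IKK))(S(KI)(IK(IK))I)
  step 2: K(K(SI)(IKK))(S(KI)(IK(IK))I)
  step 3: K(SI)(IKK)
  step 4: SI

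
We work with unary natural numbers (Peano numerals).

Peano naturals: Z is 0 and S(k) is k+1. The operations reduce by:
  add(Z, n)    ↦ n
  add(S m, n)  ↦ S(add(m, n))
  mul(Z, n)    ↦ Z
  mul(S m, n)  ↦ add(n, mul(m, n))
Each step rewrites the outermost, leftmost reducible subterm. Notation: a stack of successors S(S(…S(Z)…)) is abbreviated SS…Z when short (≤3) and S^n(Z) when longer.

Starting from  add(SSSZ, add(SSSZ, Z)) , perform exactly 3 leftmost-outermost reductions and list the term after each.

Answer: after 3 steps: S(S(S(add(Z, add(SSSZ, Z)))))

Working:
  start: add(SSSZ, add(SSSZ, Z))
  →1  S(add(SSZ, add(SSSZ, Z)))
  →2  S(S(add(SZ, add(SSSZ, Z))))
  →3  S(S(S(add(Z, add(SSSZ, Z)))))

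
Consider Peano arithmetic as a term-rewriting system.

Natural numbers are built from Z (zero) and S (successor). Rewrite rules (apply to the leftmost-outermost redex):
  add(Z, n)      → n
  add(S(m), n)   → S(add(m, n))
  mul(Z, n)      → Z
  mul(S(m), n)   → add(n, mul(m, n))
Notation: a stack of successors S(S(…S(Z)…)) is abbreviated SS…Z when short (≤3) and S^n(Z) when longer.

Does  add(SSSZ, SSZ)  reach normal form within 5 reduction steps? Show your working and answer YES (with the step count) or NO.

Answer: YES — reaches normal form S^5(Z) in 4 ≤ 5 steps

Derivation:
  start: add(SSSZ, SSZ)
  step 1: S(add(SSZ, SSZ))
  step 2: S(S(add(SZ, SSZ)))
  step 3: S(S(S(add(Z, SSZ))))
  step 4: S^5(Z)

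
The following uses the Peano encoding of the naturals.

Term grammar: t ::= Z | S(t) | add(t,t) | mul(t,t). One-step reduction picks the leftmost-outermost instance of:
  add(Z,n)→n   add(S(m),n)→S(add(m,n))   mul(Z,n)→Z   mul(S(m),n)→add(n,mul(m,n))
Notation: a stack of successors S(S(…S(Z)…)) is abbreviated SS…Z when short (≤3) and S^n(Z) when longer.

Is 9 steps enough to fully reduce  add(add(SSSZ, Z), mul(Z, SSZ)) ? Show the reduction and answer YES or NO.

  start: add(add(SSSZ, Z), mul(Z, SSZ))
  step 1: add(S(add(SSZ, Z)), mul(Z, SSZ))
  step 2: S(add(add(SSZ, Z), mul(Z, SSZ)))
  step 3: S(add(S(add(SZ, Z)), mul(Z, SSZ)))
  step 4: S(S(add(add(SZ, Z), mul(Z, SSZ))))
  step 5: S(S(add(S(add(Z, Z)), mul(Z, SSZ))))
  step 6: S(S(S(add(add(Z, Z), mul(Z, SSZ)))))
  step 7: S(S(S(add(Z, mul(Z, SSZ)))))
  step 8: S(S(S(mul(Z, SSZ))))
  step 9: SSSZ

Answer: YES — reaches normal form SSSZ in 9 ≤ 9 steps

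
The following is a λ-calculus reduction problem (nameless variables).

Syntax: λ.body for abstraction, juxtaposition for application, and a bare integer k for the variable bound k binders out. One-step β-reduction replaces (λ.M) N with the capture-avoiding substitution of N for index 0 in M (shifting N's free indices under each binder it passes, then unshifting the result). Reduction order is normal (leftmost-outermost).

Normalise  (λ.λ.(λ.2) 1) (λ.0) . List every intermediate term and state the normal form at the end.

  start: (λ.λ.(λ.2) 1) (λ.0)
  →1  λ.(λ.λ.0) (λ.0)
  →2  λ.λ.0

Answer: normal form = λ.λ.0  (in 2 steps)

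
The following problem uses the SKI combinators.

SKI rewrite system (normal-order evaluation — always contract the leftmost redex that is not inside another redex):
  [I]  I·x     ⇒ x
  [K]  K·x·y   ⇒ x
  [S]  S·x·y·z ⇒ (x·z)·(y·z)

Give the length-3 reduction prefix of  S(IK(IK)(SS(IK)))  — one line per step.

Answer: after 3 steps: SK

Working:
  start: S(IK(IK)(SS(IK)))
  step 1: S(K(IK)(SS(IK)))
  step 2: S(IK)
  step 3: SK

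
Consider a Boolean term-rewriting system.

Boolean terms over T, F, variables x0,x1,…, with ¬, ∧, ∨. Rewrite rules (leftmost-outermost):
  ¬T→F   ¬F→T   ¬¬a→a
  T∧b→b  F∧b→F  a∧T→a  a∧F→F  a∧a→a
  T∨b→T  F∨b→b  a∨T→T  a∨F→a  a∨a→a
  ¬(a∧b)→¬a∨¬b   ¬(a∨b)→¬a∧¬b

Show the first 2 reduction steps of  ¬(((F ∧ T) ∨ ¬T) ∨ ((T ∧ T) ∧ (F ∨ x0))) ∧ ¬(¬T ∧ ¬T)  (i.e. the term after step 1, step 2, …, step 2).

Answer: after 2 steps: ((¬(F ∧ T) ∧ ¬¬T) ∧ ¬((T ∧ T) ∧ (F ∨ x0))) ∧ ¬(¬T ∧ ¬T)

Reduction:
  start: ¬(((F ∧ T) ∨ ¬T) ∨ ((T ∧ T) ∧ (F ∨ x0))) ∧ ¬(¬T ∧ ¬T)
  [1] (¬((F ∧ T) ∨ ¬T) ∧ ¬((T ∧ T) ∧ (F ∨ x0))) ∧ ¬(¬T ∧ ¬T)
  [2] ((¬(F ∧ T) ∧ ¬¬T) ∧ ¬((T ∧ T) ∧ (F ∨ x0))) ∧ ¬(¬T ∧ ¬T)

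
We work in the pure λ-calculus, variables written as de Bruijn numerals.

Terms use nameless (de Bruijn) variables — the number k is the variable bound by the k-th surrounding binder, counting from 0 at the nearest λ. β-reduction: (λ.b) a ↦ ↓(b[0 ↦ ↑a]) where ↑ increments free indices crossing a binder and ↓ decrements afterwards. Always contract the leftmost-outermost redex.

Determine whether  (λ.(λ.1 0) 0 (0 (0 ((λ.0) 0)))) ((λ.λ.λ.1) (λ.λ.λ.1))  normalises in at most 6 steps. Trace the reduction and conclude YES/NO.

  start: (λ.(λ.1 0) 0 (0 (0 ((λ.0) 0)))) ((λ.λ.λ.1) (λ.λ.λ.1))
  [1] (λ.(λ.λ.λ.1) (λ.λ.λ.1) 0) ((λ.λ.λ.1) (λ.λ.λ.1)) ((λ.λ.λ.1) (λ.λ.λ.1) ((λ.λ.λ.1) (λ.λ.λ.1) ((λ.0) ((λ.λ.λ.1) (λ.λ.λ.1)))))
  [2] (λ.λ.λ.1) (λ.λ.λ.1) ((λ.λ.λ.1) (λ.λ.λ.1)) ((λ.λ.λ.1) (λ.λ.λ.1) ((λ.λ.λ.1) (λ.λ.λ.1) ((λ.0) ((λ.λ.λ.1) (λ.λ.λ.1)))))
  [3] (λ.λ.1) ((λ.λ.λ.1) (λ.λ.λ.1)) ((λ.λ.λ.1) (λ.λ.λ.1) ((λ.λ.λ.1) (λ.λ.λ.1) ((λ.0) ((λ.λ.λ.1) (λ.λ.λ.1)))))
  [4] (λ.(λ.λ.λ.1) (λ.λ.λ.1)) ((λ.λ.λ.1) (λ.λ.λ.1) ((λ.λ.λ.1) (λ.λ.λ.1) ((λ.0) ((λ.λ.λ.1) (λ.λ.λ.1)))))
  [5] (λ.λ.λ.1) (λ.λ.λ.1)
  [6] λ.λ.1

Answer: YES — reaches normal form λ.λ.1 in 6 ≤ 6 steps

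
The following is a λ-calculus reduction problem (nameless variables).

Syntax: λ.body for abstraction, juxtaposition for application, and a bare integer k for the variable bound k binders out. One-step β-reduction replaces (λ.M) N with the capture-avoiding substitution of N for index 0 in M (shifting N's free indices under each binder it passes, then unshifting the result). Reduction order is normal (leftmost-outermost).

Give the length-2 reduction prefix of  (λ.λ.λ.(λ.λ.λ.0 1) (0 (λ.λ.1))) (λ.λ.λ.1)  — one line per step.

Answer: after 2 steps: λ.λ.λ.λ.0 1

Derivation:
  start: (λ.λ.λ.(λ.λ.λ.0 1) (0 (λ.λ.1))) (λ.λ.λ.1)
  →1  λ.λ.(λ.λ.λ.0 1) (0 (λ.λ.1))
  →2  λ.λ.λ.λ.0 1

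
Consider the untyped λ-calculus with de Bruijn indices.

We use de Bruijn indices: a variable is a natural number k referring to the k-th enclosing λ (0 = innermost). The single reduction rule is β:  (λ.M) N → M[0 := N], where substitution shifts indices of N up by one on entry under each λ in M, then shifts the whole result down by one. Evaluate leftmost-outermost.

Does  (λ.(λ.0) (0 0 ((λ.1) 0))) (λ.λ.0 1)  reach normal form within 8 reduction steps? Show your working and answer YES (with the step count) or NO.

Answer: YES — reaches normal form λ.0 (λ.λ.0 1) in 6 ≤ 8 steps

Reduction:
  start: (λ.(λ.0) (0 0 ((λ.1) 0))) (λ.λ.0 1)
  [1] (λ.0) ((λ.λ.0 1) (λ.λ.0 1) ((λ.λ.λ.0 1) (λ.λ.0 1)))
  [2] (λ.λ.0 1) (λ.λ.0 1) ((λ.λ.λ.0 1) (λ.λ.0 1))
  [3] (λ.0 (λ.λ.0 1)) ((λ.λ.λ.0 1) (λ.λ.0 1))
  [4] (λ.λ.λ.0 1) (λ.λ.0 1) (λ.λ.0 1)
  [5] (λ.λ.0 1) (λ.λ.0 1)
  [6] λ.0 (λ.λ.0 1)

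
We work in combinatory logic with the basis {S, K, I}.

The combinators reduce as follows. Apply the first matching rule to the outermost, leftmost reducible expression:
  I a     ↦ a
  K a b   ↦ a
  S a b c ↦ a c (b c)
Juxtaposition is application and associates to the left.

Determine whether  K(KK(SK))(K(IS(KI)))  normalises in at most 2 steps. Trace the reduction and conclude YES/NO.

  start: K(KK(SK))(K(IS(KI)))
  →1  KK(SK)
  →2  K

Answer: YES — reaches normal form K in 2 ≤ 2 steps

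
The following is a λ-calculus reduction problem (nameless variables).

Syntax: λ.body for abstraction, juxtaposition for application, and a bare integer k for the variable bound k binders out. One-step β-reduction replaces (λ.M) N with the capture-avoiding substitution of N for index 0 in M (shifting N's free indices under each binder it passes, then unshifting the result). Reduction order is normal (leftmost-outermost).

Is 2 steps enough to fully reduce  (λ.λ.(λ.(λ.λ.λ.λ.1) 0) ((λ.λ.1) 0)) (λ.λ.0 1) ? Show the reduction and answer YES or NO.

Answer: NO — after 2 steps the term is λ.(λ.λ.λ.λ.1) ((λ.λ.1) 0), not yet normal

Derivation:
  start: (λ.λ.(λ.(λ.λ.λ.λ.1) 0) ((λ.λ.1) 0)) (λ.λ.0 1)
  →1  λ.(λ.(λ.λ.λ.λ.1) 0) ((λ.λ.1) 0)
  →2  λ.(λ.λ.λ.λ.1) ((λ.λ.1) 0)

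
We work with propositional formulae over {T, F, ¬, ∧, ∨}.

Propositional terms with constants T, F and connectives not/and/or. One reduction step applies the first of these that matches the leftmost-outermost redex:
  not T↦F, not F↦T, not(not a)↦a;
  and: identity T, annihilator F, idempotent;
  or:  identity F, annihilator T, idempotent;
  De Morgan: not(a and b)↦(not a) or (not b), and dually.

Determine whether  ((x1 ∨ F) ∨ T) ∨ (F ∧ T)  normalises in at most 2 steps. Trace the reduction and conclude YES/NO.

  start: ((x1 ∨ F) ∨ T) ∨ (F ∧ T)
  [1] T ∨ (F ∧ T)
  [2] T

Answer: YES — reaches normal form T in 2 ≤ 2 steps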